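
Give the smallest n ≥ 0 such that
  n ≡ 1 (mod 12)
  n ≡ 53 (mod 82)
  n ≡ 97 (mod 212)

22357

Combine the congruences pairwise.
gcd(12, 82) = 2 and 2 | (53 − 1), so the pair is consistent; merging gives n ≡ 217 (mod 492), where 492 = lcm(12, 82).
gcd(492, 212) = 4 and 4 | (97 − 217), so the pair is consistent; merging gives n ≡ 22357 (mod 26076), where 26076 = lcm(492, 212).
The solution is unique modulo lcm(12, 82, 212) = 26076.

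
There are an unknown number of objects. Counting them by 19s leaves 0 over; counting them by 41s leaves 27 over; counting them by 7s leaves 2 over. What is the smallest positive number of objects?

2774

The moduli are pairwise coprime; M = 19·41·7 = 5453.
M/19 = 287; 287 ≡ 2 (mod 19); 2·10 ≡ 1, so inverse 10.
M/41 = 133; 133 ≡ 10 (mod 41); 10·37 ≡ 1, so inverse 37.
M/7 = 779; 779 ≡ 2 (mod 7); 2·4 ≡ 1, so inverse 4.
N ≡ 0·287·10 + 27·133·37 + 2·779·4 = 139099.
139099 mod 5453 = 2774.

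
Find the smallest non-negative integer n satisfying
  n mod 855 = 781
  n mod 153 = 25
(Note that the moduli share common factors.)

11041

gcd(855, 153) = 9 and 9 | (25 − 781), so the pair is consistent; merging gives n ≡ 11041 (mod 14535), where 14535 = lcm(855, 153).
The solution is unique modulo lcm(855, 153) = 14535.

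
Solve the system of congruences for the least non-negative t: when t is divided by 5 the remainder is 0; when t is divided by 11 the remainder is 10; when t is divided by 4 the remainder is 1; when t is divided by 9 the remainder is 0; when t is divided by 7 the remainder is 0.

945

The moduli are pairwise coprime; N = 5·11·4·9·7 = 13860.
N/5 = 2772; 2772 ≡ 2 (mod 5); 2·3 ≡ 1, so inverse 3.
N/11 = 1260; 1260 ≡ 6 (mod 11); 6·2 ≡ 1, so inverse 2.
N/4 = 3465; 3465 ≡ 1 (mod 4), inverse 1.
N/9 = 1540; 1540 ≡ 1 (mod 9), inverse 1.
N/7 = 1980; 1980 ≡ 6 (mod 7); 6·6 ≡ 1, so inverse 6.
t ≡ 0·2772·3 + 10·1260·2 + 1·3465·1 + 0·1540·1 + 0·1980·6 = 28665.
28665 mod 13860 = 945.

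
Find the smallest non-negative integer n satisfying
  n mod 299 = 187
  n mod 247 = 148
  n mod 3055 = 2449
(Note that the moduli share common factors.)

149089

gcd(299, 247) = 13 and 13 | (148 − 187), so the pair is consistent; merging gives n ≡ 1383 (mod 5681), where 5681 = lcm(299, 247).
gcd(5681, 3055) = 13 and 13 | (2449 − 1383), so the pair is consistent; merging gives n ≡ 149089 (mod 1335035), where 1335035 = lcm(5681, 3055).
The solution is unique modulo lcm(299, 247, 3055) = 1335035.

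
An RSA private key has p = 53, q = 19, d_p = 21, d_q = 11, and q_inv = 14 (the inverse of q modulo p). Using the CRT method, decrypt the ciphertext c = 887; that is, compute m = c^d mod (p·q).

m₁ = c^(d_p) mod p: c ≡ 39 (mod 53), and 39^21 mod 53 = 45.
m₂ = c^(d_q) mod q: c ≡ 13 (mod 19), and 13^11 mod 19 = 2.
h = q_inv·(m₁ − m₂) mod p = 14·(45 − 2) mod 53 = 19.
m = m₂ + h·q = 2 + 19·19 = 363.

363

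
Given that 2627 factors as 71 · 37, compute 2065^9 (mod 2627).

Mod 71: 2065 ≡ 6; 6^9 ≡ 27 (mod 71).
Mod 37: 2065 ≡ 30; 30^9 ≡ 36 (mod 37).
Combine by CRT: x ≡ 27 (mod 71), x ≡ 36 (mod 37) ⇒ x ≡ 2441 (mod 2627).

2441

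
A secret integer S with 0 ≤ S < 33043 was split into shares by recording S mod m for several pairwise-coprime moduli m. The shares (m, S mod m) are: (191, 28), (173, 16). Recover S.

10915

Combine the congruences pairwise.
From S ≡ 28 (mod 191) write S = 28 + 191t. Substituting into S ≡ 16 (mod 173) gives 191t ≡ 161 (mod 173), and since 18⁻¹ ≡ 125 (mod 173), t ≡ 57. Hence S ≡ 28 + 191·57 = 10915 (mod 33043).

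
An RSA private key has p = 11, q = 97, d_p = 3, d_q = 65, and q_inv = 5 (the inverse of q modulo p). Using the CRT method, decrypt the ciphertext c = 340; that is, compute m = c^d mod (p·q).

m₁ = c^(d_p) mod p: c ≡ 10 (mod 11), and 10^3 mod 11 = 10.
m₂ = c^(d_q) mod q: c ≡ 49 (mod 97), and 49^65 mod 97 = 66.
h = q_inv·(m₁ − m₂) mod p = 5·(10 − 66) mod 11 = 6.
m = m₂ + h·q = 66 + 6·97 = 648.

648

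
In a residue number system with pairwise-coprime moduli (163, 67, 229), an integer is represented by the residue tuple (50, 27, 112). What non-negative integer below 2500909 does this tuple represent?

1270146

From x ≡ 50 (mod 163) write x = 50 + 163t. Substituting into x ≡ 27 (mod 67) gives 163t ≡ 44 (mod 67), and since 29⁻¹ ≡ 37 (mod 67), t ≡ 20. Hence x ≡ 50 + 163·20 = 3310 (mod 10921).
From x ≡ 3310 (mod 10921) write x = 3310 + 10921t. Substituting into x ≡ 112 (mod 229) gives 10921t ≡ 8 (mod 229), and since 158⁻¹ ≡ 129 (mod 229), t ≡ 116. Hence x ≡ 3310 + 10921·116 = 1270146 (mod 2500909).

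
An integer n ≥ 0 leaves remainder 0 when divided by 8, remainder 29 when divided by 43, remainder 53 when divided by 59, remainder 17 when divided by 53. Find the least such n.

384320

The moduli are pairwise coprime; M = 8·43·59·53 = 1075688.
M/8 = 134461; 134461 ≡ 5 (mod 8); 5·5 ≡ 1, so inverse 5.
M/43 = 25016; 25016 ≡ 33 (mod 43); 33·30 ≡ 1, so inverse 30.
M/59 = 18232; 18232 ≡ 1 (mod 59), inverse 1.
M/53 = 20296; 20296 ≡ 50 (mod 53); 50·35 ≡ 1, so inverse 35.
n ≡ 0·134461·5 + 29·25016·30 + 53·18232·1 + 17·20296·35 = 34806336.
34806336 mod 1075688 = 384320.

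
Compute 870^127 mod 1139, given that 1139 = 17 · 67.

669

Mod 17: 870 ≡ 3; by Fermat, exponent reduces to 127 mod 16 = 15; 3^15 ≡ 6 (mod 17).
Mod 67: 870 ≡ 66; by Fermat, exponent reduces to 127 mod 66 = 61; 66^61 ≡ 66 (mod 67).
Combine by CRT: x ≡ 6 (mod 17), x ≡ 66 (mod 67) ⇒ x ≡ 669 (mod 1139).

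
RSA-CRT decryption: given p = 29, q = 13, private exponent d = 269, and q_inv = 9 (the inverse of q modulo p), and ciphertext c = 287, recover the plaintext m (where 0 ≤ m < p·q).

d_p = d mod (p−1) = 269 mod 28 = 17; d_q = d mod (q−1) = 5.
m₁ = c^(d_p) mod p: c ≡ 26 (mod 29), and 26^17 mod 29 = 27.
m₂ = c^(d_q) mod q: c ≡ 1 (mod 13), and 1^5 mod 13 = 1.
h = q_inv·(m₁ − m₂) mod p = 9·(27 − 1) mod 29 = 2.
m = m₂ + h·q = 1 + 2·13 = 27.

27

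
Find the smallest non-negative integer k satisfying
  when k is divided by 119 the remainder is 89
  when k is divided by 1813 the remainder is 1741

Combine the congruences pairwise.
gcd(119, 1813) = 7 and 7 | (1741 − 89), so the pair is consistent; merging gives k ≡ 18058 (mod 30821), where 30821 = lcm(119, 1813).
The solution is unique modulo lcm(119, 1813) = 30821.

18058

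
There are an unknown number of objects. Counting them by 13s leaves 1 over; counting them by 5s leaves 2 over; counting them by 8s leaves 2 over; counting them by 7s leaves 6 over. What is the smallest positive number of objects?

From N ≡ 1 (mod 13) write N = 1 + 13t. Substituting into N ≡ 2 (mod 5) gives 13t ≡ 1 (mod 5), and since 3⁻¹ ≡ 2 (mod 5), t ≡ 2. Hence N ≡ 1 + 13·2 = 27 (mod 65).
From N ≡ 27 (mod 65) write N = 27 + 65t. Substituting into N ≡ 2 (mod 8) gives 65t ≡ 7 (mod 8), and since 1⁻¹ ≡ 1 (mod 8), t ≡ 7. Hence N ≡ 27 + 65·7 = 482 (mod 520).
From N ≡ 482 (mod 520) write N = 482 + 520t. Substituting into N ≡ 6 (mod 7) gives 520t ≡ 0 (mod 7), and since 2⁻¹ ≡ 4 (mod 7), t ≡ 0. Hence N ≡ 482 + 520·0 = 482 (mod 3640).

482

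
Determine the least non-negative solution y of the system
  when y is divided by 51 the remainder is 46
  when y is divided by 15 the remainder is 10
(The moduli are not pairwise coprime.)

250

gcd(51, 15) = 3 and 3 | (10 − 46), so the pair is consistent; merging gives y ≡ 250 (mod 255), where 255 = lcm(51, 15).
The solution is unique modulo lcm(51, 15) = 255.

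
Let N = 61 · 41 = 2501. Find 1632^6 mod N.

Mod 61: 1632 ≡ 46; 46^6 ≡ 34 (mod 61).
Mod 41: 1632 ≡ 33; 33^6 ≡ 31 (mod 41).
Combine by CRT: x ≡ 34 (mod 61), x ≡ 31 (mod 41) ⇒ x ≡ 400 (mod 2501).

400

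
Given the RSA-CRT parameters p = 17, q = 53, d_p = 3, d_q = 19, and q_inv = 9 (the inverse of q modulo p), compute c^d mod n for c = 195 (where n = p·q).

m₁ = c^(d_p) mod p: c ≡ 8 (mod 17), and 8^3 mod 17 = 2.
m₂ = c^(d_q) mod q: c ≡ 36 (mod 53), and 36^19 mod 53 = 44.
h = q_inv·(m₁ − m₂) mod p = 9·(2 − 44) mod 17 = 13.
m = m₂ + h·q = 44 + 13·53 = 733.

733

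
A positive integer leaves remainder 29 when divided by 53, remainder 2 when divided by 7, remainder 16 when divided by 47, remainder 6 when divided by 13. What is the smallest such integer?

193797

Combine the congruences pairwise.
From x ≡ 29 (mod 53) write x = 29 + 53t. Substituting into x ≡ 2 (mod 7) gives 53t ≡ 1 (mod 7), and since 4⁻¹ ≡ 2 (mod 7), t ≡ 2. Hence x ≡ 29 + 53·2 = 135 (mod 371).
From x ≡ 135 (mod 371) write x = 135 + 371t. Substituting into x ≡ 16 (mod 47) gives 371t ≡ 22 (mod 47), and since 42⁻¹ ≡ 28 (mod 47), t ≡ 5. Hence x ≡ 135 + 371·5 = 1990 (mod 17437).
From x ≡ 1990 (mod 17437) write x = 1990 + 17437t. Substituting into x ≡ 6 (mod 13) gives 17437t ≡ 5 (mod 13), and since 4⁻¹ ≡ 10 (mod 13), t ≡ 11. Hence x ≡ 1990 + 17437·11 = 193797 (mod 226681).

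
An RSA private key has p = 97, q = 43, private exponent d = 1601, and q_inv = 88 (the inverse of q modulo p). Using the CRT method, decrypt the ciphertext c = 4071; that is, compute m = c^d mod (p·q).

d_p = d mod (p−1) = 1601 mod 96 = 65; d_q = d mod (q−1) = 5.
m₁ = c^(d_p) mod p: c ≡ 94 (mod 97), and 94^65 mod 97 = 11.
m₂ = c^(d_q) mod q: c ≡ 29 (mod 43), and 29^5 mod 43 = 20.
h = q_inv·(m₁ − m₂) mod p = 88·(11 − 20) mod 97 = 81.
m = m₂ + h·q = 20 + 81·43 = 3503.

3503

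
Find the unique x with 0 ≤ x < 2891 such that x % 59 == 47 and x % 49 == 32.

1404

From x ≡ 47 (mod 59) write x = 47 + 59t. Substituting into x ≡ 32 (mod 49) gives 59t ≡ 34 (mod 49), and since 10⁻¹ ≡ 5 (mod 49), t ≡ 23. Hence x ≡ 47 + 59·23 = 1404 (mod 2891).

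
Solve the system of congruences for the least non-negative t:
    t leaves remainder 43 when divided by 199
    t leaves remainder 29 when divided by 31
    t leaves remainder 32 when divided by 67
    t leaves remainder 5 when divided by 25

8300930

The moduli are pairwise coprime; N = 199·31·67·25 = 10333075.
N/199 = 51925; 51925 ≡ 185 (mod 199); 185·71 ≡ 1, so inverse 71.
N/31 = 333325; 333325 ≡ 13 (mod 31); 13·12 ≡ 1, so inverse 12.
N/67 = 154225; 154225 ≡ 58 (mod 67); 58·52 ≡ 1, so inverse 52.
N/25 = 413323; 413323 ≡ 23 (mod 25); 23·12 ≡ 1, so inverse 12.
t ≡ 43·51925·71 + 29·333325·12 + 32·154225·52 + 5·413323·12 = 555953905.
555953905 mod 10333075 = 8300930.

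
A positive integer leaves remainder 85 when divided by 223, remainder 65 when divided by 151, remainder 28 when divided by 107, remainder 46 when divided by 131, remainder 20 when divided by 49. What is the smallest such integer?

339747498

The moduli are pairwise coprime; N = 223·151·107·131·49 = 23127727609.
N/223 = 103711783; 103711783 ≡ 58 (mod 223); 58·50 ≡ 1, so inverse 50.
N/151 = 153163759; 153163759 ≡ 80 (mod 151); 80·17 ≡ 1, so inverse 17.
N/107 = 216146987; 216146987 ≡ 32 (mod 107); 32·97 ≡ 1, so inverse 97.
N/131 = 176547539; 176547539 ≡ 18 (mod 131); 18·51 ≡ 1, so inverse 51.
N/49 = 471994441; 471994441 ≡ 30 (mod 49); 30·18 ≡ 1, so inverse 18.
k ≡ 85·103711783·50 + 65·153163759·17 + 28·216146987·97 + 46·176547539·51 + 20·471994441·18 = 1781174773391.
1781174773391 mod 23127727609 = 339747498.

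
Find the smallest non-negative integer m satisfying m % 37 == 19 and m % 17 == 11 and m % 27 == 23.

The moduli are pairwise coprime; N = 37·17·27 = 16983.
N/37 = 459; 459 ≡ 15 (mod 37); 15·5 ≡ 1, so inverse 5.
N/17 = 999; 999 ≡ 13 (mod 17); 13·4 ≡ 1, so inverse 4.
N/27 = 629; 629 ≡ 8 (mod 27); 8·17 ≡ 1, so inverse 17.
m ≡ 19·459·5 + 11·999·4 + 23·629·17 = 333500.
333500 mod 16983 = 10823.

10823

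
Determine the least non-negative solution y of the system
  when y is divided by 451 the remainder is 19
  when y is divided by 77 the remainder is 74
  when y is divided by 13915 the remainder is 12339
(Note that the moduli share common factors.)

708089

gcd(451, 77) = 11 and 11 | (74 − 19), so the pair is consistent; merging gives y ≡ 921 (mod 3157), where 3157 = lcm(451, 77).
gcd(3157, 13915) = 11 and 11 | (12339 − 921), so the pair is consistent; merging gives y ≡ 708089 (mod 3993605), where 3993605 = lcm(3157, 13915).
The solution is unique modulo lcm(451, 77, 13915) = 3993605.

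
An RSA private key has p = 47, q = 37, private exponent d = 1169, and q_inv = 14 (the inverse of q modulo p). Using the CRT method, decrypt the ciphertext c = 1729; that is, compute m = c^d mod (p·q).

1380

d_p = d mod (p−1) = 1169 mod 46 = 19; d_q = d mod (q−1) = 17.
m₁ = c^(d_p) mod p: c ≡ 37 (mod 47), and 37^19 mod 47 = 17.
m₂ = c^(d_q) mod q: c ≡ 27 (mod 37), and 27^17 mod 37 = 11.
h = q_inv·(m₁ − m₂) mod p = 14·(17 − 11) mod 47 = 37.
m = m₂ + h·q = 11 + 37·37 = 1380.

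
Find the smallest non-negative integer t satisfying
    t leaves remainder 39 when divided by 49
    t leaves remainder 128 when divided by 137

From t ≡ 39 (mod 49) write t = 39 + 49s. Substituting into t ≡ 128 (mod 137) gives 49s ≡ 89 (mod 137), and since 49⁻¹ ≡ 14 (mod 137), s ≡ 13. Hence t ≡ 39 + 49·13 = 676 (mod 6713).

676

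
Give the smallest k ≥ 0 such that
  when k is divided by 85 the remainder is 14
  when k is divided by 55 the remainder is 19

184

gcd(85, 55) = 5 and 5 | (19 − 14), so the pair is consistent; merging gives k ≡ 184 (mod 935), where 935 = lcm(85, 55).
The solution is unique modulo lcm(85, 55) = 935.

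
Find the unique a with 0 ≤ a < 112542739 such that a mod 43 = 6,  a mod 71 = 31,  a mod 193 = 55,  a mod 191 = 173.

From a ≡ 6 (mod 43) write a = 6 + 43t. Substituting into a ≡ 31 (mod 71) gives 43t ≡ 25 (mod 71), and since 43⁻¹ ≡ 38 (mod 71), t ≡ 27. Hence a ≡ 6 + 43·27 = 1167 (mod 3053).
From a ≡ 1167 (mod 3053) write a = 1167 + 3053t. Substituting into a ≡ 55 (mod 193) gives 3053t ≡ 46 (mod 193), and since 158⁻¹ ≡ 11 (mod 193), t ≡ 120. Hence a ≡ 1167 + 3053·120 = 367527 (mod 589229).
From a ≡ 367527 (mod 589229) write a = 367527 + 589229t. Substituting into a ≡ 173 (mod 191) gives 589229t ≡ 130 (mod 191), and since 185⁻¹ ≡ 159 (mod 191), t ≡ 42. Hence a ≡ 367527 + 589229·42 = 25115145 (mod 112542739).

25115145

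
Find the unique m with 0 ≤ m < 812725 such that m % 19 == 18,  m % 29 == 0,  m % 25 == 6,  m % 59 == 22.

From m ≡ 18 (mod 19) write m = 18 + 19t. Substituting into m ≡ 0 (mod 29) gives 19t ≡ 11 (mod 29), and since 19⁻¹ ≡ 26 (mod 29), t ≡ 25. Hence m ≡ 18 + 19·25 = 493 (mod 551).
From m ≡ 493 (mod 551) write m = 493 + 551t. Substituting into m ≡ 6 (mod 25) gives 551t ≡ 13 (mod 25), and since 1⁻¹ ≡ 1 (mod 25), t ≡ 13. Hence m ≡ 493 + 551·13 = 7656 (mod 13775).
From m ≡ 7656 (mod 13775) write m = 7656 + 13775t. Substituting into m ≡ 22 (mod 59) gives 13775t ≡ 36 (mod 59), and since 28⁻¹ ≡ 19 (mod 59), t ≡ 35. Hence m ≡ 7656 + 13775·35 = 489781 (mod 812725).

489781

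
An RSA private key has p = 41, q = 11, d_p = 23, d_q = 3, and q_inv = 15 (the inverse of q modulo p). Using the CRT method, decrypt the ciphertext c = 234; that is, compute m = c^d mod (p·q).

170

m₁ = c^(d_p) mod p: c ≡ 29 (mod 41), and 29^23 mod 41 = 6.
m₂ = c^(d_q) mod q: c ≡ 3 (mod 11), and 3^3 mod 11 = 5.
h = q_inv·(m₁ − m₂) mod p = 15·(6 − 5) mod 41 = 15.
m = m₂ + h·q = 5 + 15·11 = 170.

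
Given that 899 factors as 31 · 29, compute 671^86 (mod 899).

Mod 31: 671 ≡ 20; by Fermat, exponent reduces to 86 mod 30 = 26; 20^26 ≡ 7 (mod 31).
Mod 29: 671 ≡ 4; by Fermat, exponent reduces to 86 mod 28 = 2; 4^2 ≡ 16 (mod 29).
Combine by CRT: x ≡ 7 (mod 31), x ≡ 16 (mod 29) ⇒ x ≡ 596 (mod 899).

596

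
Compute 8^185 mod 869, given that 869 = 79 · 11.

Mod 79: 8 ≡ 8; by Fermat, exponent reduces to 185 mod 78 = 29; 8^29 ≡ 38 (mod 79).
Mod 11: 8 ≡ 8; by Fermat, exponent reduces to 185 mod 10 = 5; 8^5 ≡ 10 (mod 11).
Combine by CRT: x ≡ 38 (mod 79), x ≡ 10 (mod 11) ⇒ x ≡ 670 (mod 869).

670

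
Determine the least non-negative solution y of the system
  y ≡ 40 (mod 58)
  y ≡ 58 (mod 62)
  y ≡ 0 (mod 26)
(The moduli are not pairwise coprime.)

gcd(58, 62) = 2 and 2 | (58 − 40), so the pair is consistent; merging gives y ≡ 678 (mod 1798), where 1798 = lcm(58, 62).
gcd(1798, 26) = 2 and 2 | (0 − 678), so the pair is consistent; merging gives y ≡ 11466 (mod 23374), where 23374 = lcm(1798, 26).
The solution is unique modulo lcm(58, 62, 26) = 23374.

11466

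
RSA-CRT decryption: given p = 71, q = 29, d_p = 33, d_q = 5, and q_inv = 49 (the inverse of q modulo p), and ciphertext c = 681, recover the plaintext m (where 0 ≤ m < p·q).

1788

m₁ = c^(d_p) mod p: c ≡ 42 (mod 71), and 42^33 mod 71 = 13.
m₂ = c^(d_q) mod q: c ≡ 14 (mod 29), and 14^5 mod 29 = 19.
h = q_inv·(m₁ − m₂) mod p = 49·(13 − 19) mod 71 = 61.
m = m₂ + h·q = 19 + 61·29 = 1788.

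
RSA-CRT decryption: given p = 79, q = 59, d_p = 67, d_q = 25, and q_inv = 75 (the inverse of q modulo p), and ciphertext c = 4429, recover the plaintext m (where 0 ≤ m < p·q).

m₁ = c^(d_p) mod p: c ≡ 5 (mod 79), and 5^67 mod 79 = 32.
m₂ = c^(d_q) mod q: c ≡ 4 (mod 59), and 4^25 mod 59 = 3.
h = q_inv·(m₁ − m₂) mod p = 75·(32 − 3) mod 79 = 42.
m = m₂ + h·q = 3 + 42·59 = 2481.

2481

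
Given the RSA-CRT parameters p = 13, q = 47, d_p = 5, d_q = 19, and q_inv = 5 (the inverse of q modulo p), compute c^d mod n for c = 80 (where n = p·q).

58

m₁ = c^(d_p) mod p: c ≡ 2 (mod 13), and 2^5 mod 13 = 6.
m₂ = c^(d_q) mod q: c ≡ 33 (mod 47), and 33^19 mod 47 = 11.
h = q_inv·(m₁ − m₂) mod p = 5·(6 − 11) mod 13 = 1.
m = m₂ + h·q = 11 + 1·47 = 58.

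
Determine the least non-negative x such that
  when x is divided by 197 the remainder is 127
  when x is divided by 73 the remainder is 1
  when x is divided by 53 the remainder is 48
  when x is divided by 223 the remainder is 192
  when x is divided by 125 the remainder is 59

The moduli are pairwise coprime; N = 197·73·53·223·125 = 21246129875.
N/197 = 107848375; 107848375 ≡ 134 (mod 197); 134·25 ≡ 1, so inverse 25.
N/73 = 291042875; 291042875 ≡ 51 (mod 73); 51·63 ≡ 1, so inverse 63.
N/53 = 400870375; 400870375 ≡ 52 (mod 53); 52·52 ≡ 1, so inverse 52.
N/223 = 95274125; 95274125 ≡ 51 (mod 223); 51·35 ≡ 1, so inverse 35.
N/125 = 169969039; 169969039 ≡ 39 (mod 125); 39·109 ≡ 1, so inverse 109.
x ≡ 127·107848375·25 + 1·291042875·63 + 48·400870375·52 + 192·95274125·35 + 59·169969039·109 = 3094639757559.
3094639757559 mod 21246129875 = 13950925684.

13950925684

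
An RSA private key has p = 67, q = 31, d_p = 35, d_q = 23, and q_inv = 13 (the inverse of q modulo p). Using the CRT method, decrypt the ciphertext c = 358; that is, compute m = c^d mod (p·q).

m₁ = c^(d_p) mod p: c ≡ 23 (mod 67), and 23^35 mod 67 = 60.
m₂ = c^(d_q) mod q: c ≡ 17 (mod 31), and 17^23 mod 31 = 13.
h = q_inv·(m₁ − m₂) mod p = 13·(60 − 13) mod 67 = 8.
m = m₂ + h·q = 13 + 8·31 = 261.

261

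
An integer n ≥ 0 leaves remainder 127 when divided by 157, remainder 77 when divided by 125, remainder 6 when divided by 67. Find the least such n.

From n ≡ 127 (mod 157) write n = 127 + 157t. Substituting into n ≡ 77 (mod 125) gives 157t ≡ 75 (mod 125), and since 32⁻¹ ≡ 43 (mod 125), t ≡ 100. Hence n ≡ 127 + 157·100 = 15827 (mod 19625).
From n ≡ 15827 (mod 19625) write n = 15827 + 19625t. Substituting into n ≡ 6 (mod 67) gives 19625t ≡ 58 (mod 67), and since 61⁻¹ ≡ 11 (mod 67), t ≡ 35. Hence n ≡ 15827 + 19625·35 = 702702 (mod 1314875).

702702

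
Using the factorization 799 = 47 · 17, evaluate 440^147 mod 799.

162

Mod 47: 440 ≡ 17; by Fermat, exponent reduces to 147 mod 46 = 9; 17^9 ≡ 21 (mod 47).
Mod 17: 440 ≡ 15; by Fermat, exponent reduces to 147 mod 16 = 3; 15^3 ≡ 9 (mod 17).
Combine by CRT: x ≡ 21 (mod 47), x ≡ 9 (mod 17) ⇒ x ≡ 162 (mod 799).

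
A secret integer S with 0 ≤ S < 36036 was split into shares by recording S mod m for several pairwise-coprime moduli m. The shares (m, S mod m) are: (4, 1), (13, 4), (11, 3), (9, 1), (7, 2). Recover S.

25237

The moduli are pairwise coprime; N = 4·13·11·9·7 = 36036.
N/4 = 9009; 9009 ≡ 1 (mod 4), inverse 1.
N/13 = 2772; 2772 ≡ 3 (mod 13); 3·9 ≡ 1, so inverse 9.
N/11 = 3276; 3276 ≡ 9 (mod 11); 9·5 ≡ 1, so inverse 5.
N/9 = 4004; 4004 ≡ 8 (mod 9); 8·8 ≡ 1, so inverse 8.
N/7 = 5148; 5148 ≡ 3 (mod 7); 3·5 ≡ 1, so inverse 5.
S ≡ 1·9009·1 + 4·2772·9 + 3·3276·5 + 1·4004·8 + 2·5148·5 = 241453.
241453 mod 36036 = 25237.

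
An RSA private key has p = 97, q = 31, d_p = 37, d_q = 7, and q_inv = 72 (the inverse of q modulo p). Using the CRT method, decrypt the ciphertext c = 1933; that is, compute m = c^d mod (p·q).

m₁ = c^(d_p) mod p: c ≡ 90 (mod 97), and 90^37 mod 97 = 60.
m₂ = c^(d_q) mod q: c ≡ 11 (mod 31), and 11^7 mod 31 = 13.
h = q_inv·(m₁ − m₂) mod p = 72·(60 − 13) mod 97 = 86.
m = m₂ + h·q = 13 + 86·31 = 2679.

2679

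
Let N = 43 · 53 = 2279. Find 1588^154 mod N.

Mod 43: 1588 ≡ 40; by Fermat, exponent reduces to 154 mod 42 = 28; 40^28 ≡ 6 (mod 43).
Mod 53: 1588 ≡ 51; by Fermat, exponent reduces to 154 mod 52 = 50; 51^50 ≡ 40 (mod 53).
Combine by CRT: x ≡ 6 (mod 43), x ≡ 40 (mod 53) ⇒ x ≡ 1683 (mod 2279).

1683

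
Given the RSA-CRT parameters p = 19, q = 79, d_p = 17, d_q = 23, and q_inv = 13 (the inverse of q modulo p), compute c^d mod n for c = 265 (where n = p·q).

m₁ = c^(d_p) mod p: c ≡ 18 (mod 19), and 18^17 mod 19 = 18.
m₂ = c^(d_q) mod q: c ≡ 28 (mod 79), and 28^23 mod 79 = 53.
h = q_inv·(m₁ − m₂) mod p = 13·(18 − 53) mod 19 = 1.
m = m₂ + h·q = 53 + 1·79 = 132.

132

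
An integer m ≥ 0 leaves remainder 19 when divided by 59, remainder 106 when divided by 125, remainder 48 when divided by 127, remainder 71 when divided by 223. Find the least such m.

122018981

From m ≡ 19 (mod 59) write m = 19 + 59t. Substituting into m ≡ 106 (mod 125) gives 59t ≡ 87 (mod 125), and since 59⁻¹ ≡ 89 (mod 125), t ≡ 118. Hence m ≡ 19 + 59·118 = 6981 (mod 7375).
From m ≡ 6981 (mod 7375) write m = 6981 + 7375t. Substituting into m ≡ 48 (mod 127) gives 7375t ≡ 52 (mod 127), and since 9⁻¹ ≡ 113 (mod 127), t ≡ 34. Hence m ≡ 6981 + 7375·34 = 257731 (mod 936625).
From m ≡ 257731 (mod 936625) write m = 257731 + 936625t. Substituting into m ≡ 71 (mod 223) gives 936625t ≡ 128 (mod 223), and since 25⁻¹ ≡ 116 (mod 223), t ≡ 130. Hence m ≡ 257731 + 936625·130 = 122018981 (mod 208867375).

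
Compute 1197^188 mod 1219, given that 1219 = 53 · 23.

Mod 53: 1197 ≡ 31; by Fermat, exponent reduces to 188 mod 52 = 32; 31^32 ≡ 28 (mod 53).
Mod 23: 1197 ≡ 1; by Fermat, exponent reduces to 188 mod 22 = 12; 1^12 ≡ 1 (mod 23).
Combine by CRT: x ≡ 28 (mod 53), x ≡ 1 (mod 23) ⇒ x ≡ 346 (mod 1219).

346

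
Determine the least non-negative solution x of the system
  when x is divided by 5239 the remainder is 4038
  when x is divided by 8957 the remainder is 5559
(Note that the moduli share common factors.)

gcd(5239, 8957) = 169 and 169 | (5559 − 4038), so the pair is consistent; merging gives x ≡ 14516 (mod 277667), where 277667 = lcm(5239, 8957).
The solution is unique modulo lcm(5239, 8957) = 277667.

14516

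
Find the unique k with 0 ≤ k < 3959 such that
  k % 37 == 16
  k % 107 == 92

From k ≡ 16 (mod 37) write k = 16 + 37t. Substituting into k ≡ 92 (mod 107) gives 37t ≡ 76 (mod 107), and since 37⁻¹ ≡ 81 (mod 107), t ≡ 57. Hence k ≡ 16 + 37·57 = 2125 (mod 3959).

2125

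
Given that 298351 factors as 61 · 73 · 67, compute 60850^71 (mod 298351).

Mod 61: 60850 ≡ 33; by Fermat, exponent reduces to 71 mod 60 = 11; 33^11 ≡ 28 (mod 61).
Mod 73: 60850 ≡ 41; 41^71 ≡ 57 (mod 73).
Mod 67: 60850 ≡ 14; by Fermat, exponent reduces to 71 mod 66 = 5; 14^5 ≡ 15 (mod 67).
Combine by CRT: x ≡ 28 (mod 61), x ≡ 57 (mod 73), x ≡ 15 (mod 67) ⇒ x ≡ 24001 (mod 298351).

24001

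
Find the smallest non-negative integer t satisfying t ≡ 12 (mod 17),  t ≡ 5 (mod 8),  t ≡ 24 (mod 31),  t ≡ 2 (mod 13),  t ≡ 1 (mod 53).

The moduli are pairwise coprime; N = 17·8·31·13·53 = 2904824.
N/17 = 170872; 170872 ≡ 5 (mod 17); 5·7 ≡ 1, so inverse 7.
N/8 = 363103; 363103 ≡ 7 (mod 8); 7·7 ≡ 1, so inverse 7.
N/31 = 93704; 93704 ≡ 22 (mod 31); 22·24 ≡ 1, so inverse 24.
N/13 = 223448; 223448 ≡ 4 (mod 13); 4·10 ≡ 1, so inverse 10.
N/53 = 54808; 54808 ≡ 6 (mod 53); 6·9 ≡ 1, so inverse 9.
t ≡ 12·170872·7 + 5·363103·7 + 24·93704·24 + 2·223448·10 + 1·54808·9 = 85997589.
85997589 mod 2904824 = 1757693.

1757693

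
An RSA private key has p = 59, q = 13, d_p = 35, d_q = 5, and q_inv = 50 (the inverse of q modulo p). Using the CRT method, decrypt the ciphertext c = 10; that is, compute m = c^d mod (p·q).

m₁ = c^(d_p) mod p: c ≡ 10 (mod 59), and 10^35 mod 59 = 50.
m₂ = c^(d_q) mod q: c ≡ 10 (mod 13), and 10^5 mod 13 = 4.
h = q_inv·(m₁ − m₂) mod p = 50·(50 − 4) mod 59 = 58.
m = m₂ + h·q = 4 + 58·13 = 758.

758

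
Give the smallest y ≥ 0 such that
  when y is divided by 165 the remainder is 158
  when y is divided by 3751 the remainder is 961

gcd(165, 3751) = 11 and 11 | (961 − 158), so the pair is consistent; merging gives y ≡ 27218 (mod 56265), where 56265 = lcm(165, 3751).
The solution is unique modulo lcm(165, 3751) = 56265.

27218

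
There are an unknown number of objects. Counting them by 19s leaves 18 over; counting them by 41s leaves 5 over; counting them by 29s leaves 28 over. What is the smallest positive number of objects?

7713

From N ≡ 18 (mod 19) write N = 18 + 19t. Substituting into N ≡ 5 (mod 41) gives 19t ≡ 28 (mod 41), and since 19⁻¹ ≡ 13 (mod 41), t ≡ 36. Hence N ≡ 18 + 19·36 = 702 (mod 779).
From N ≡ 702 (mod 779) write N = 702 + 779t. Substituting into N ≡ 28 (mod 29) gives 779t ≡ 22 (mod 29), and since 25⁻¹ ≡ 7 (mod 29), t ≡ 9. Hence N ≡ 702 + 779·9 = 7713 (mod 22591).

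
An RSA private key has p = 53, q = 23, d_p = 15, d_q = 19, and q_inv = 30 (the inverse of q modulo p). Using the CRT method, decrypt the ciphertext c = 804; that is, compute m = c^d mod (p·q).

873

m₁ = c^(d_p) mod p: c ≡ 9 (mod 53), and 9^15 mod 53 = 25.
m₂ = c^(d_q) mod q: c ≡ 22 (mod 23), and 22^19 mod 23 = 22.
h = q_inv·(m₁ − m₂) mod p = 30·(25 − 22) mod 53 = 37.
m = m₂ + h·q = 22 + 37·23 = 873.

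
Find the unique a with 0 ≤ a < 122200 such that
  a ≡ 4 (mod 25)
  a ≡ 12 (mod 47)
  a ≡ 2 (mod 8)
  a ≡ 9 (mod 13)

46354

The moduli are pairwise coprime; N = 25·47·8·13 = 122200.
N/25 = 4888; 4888 ≡ 13 (mod 25); 13·2 ≡ 1, so inverse 2.
N/47 = 2600; 2600 ≡ 15 (mod 47); 15·22 ≡ 1, so inverse 22.
N/8 = 15275; 15275 ≡ 3 (mod 8); 3·3 ≡ 1, so inverse 3.
N/13 = 9400; 9400 ≡ 1 (mod 13), inverse 1.
a ≡ 4·4888·2 + 12·2600·22 + 2·15275·3 + 9·9400·1 = 901754.
901754 mod 122200 = 46354.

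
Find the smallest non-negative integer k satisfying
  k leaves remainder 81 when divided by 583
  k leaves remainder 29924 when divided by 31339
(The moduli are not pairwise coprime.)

gcd(583, 31339) = 11 and 11 | (29924 − 81), so the pair is consistent; merging gives k ≡ 437331 (mod 1660967), where 1660967 = lcm(583, 31339).
The solution is unique modulo lcm(583, 31339) = 1660967.

437331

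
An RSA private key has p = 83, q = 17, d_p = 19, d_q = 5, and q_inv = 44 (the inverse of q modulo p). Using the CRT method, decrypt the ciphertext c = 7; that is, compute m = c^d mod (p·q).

810

m₁ = c^(d_p) mod p: c ≡ 7 (mod 83), and 7^19 mod 83 = 63.
m₂ = c^(d_q) mod q: c ≡ 7 (mod 17), and 7^5 mod 17 = 11.
h = q_inv·(m₁ − m₂) mod p = 44·(63 − 11) mod 83 = 47.
m = m₂ + h·q = 11 + 47·17 = 810.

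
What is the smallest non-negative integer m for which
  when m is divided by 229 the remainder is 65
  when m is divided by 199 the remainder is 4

28461

From m ≡ 65 (mod 229) write m = 65 + 229t. Substituting into m ≡ 4 (mod 199) gives 229t ≡ 138 (mod 199), and since 30⁻¹ ≡ 73 (mod 199), t ≡ 124. Hence m ≡ 65 + 229·124 = 28461 (mod 45571).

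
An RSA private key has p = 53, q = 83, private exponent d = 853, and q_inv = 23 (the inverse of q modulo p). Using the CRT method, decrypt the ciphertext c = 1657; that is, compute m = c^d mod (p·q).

2552

d_p = d mod (p−1) = 853 mod 52 = 21; d_q = d mod (q−1) = 33.
m₁ = c^(d_p) mod p: c ≡ 14 (mod 53), and 14^21 mod 53 = 8.
m₂ = c^(d_q) mod q: c ≡ 80 (mod 83), and 80^33 mod 83 = 62.
h = q_inv·(m₁ − m₂) mod p = 23·(8 − 62) mod 53 = 30.
m = m₂ + h·q = 62 + 30·83 = 2552.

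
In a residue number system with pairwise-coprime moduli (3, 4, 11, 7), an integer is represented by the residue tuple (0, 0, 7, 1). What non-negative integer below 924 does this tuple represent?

876

The moduli are pairwise coprime; N = 3·4·11·7 = 924.
N/3 = 308; 308 ≡ 2 (mod 3); 2·2 ≡ 1, so inverse 2.
N/4 = 231; 231 ≡ 3 (mod 4); 3·3 ≡ 1, so inverse 3.
N/11 = 84; 84 ≡ 7 (mod 11); 7·8 ≡ 1, so inverse 8.
N/7 = 132; 132 ≡ 6 (mod 7); 6·6 ≡ 1, so inverse 6.
x ≡ 0·308·2 + 0·231·3 + 7·84·8 + 1·132·6 = 5496.
5496 mod 924 = 876.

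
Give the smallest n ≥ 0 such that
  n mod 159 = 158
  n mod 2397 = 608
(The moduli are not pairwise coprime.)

Combine the congruences pairwise.
gcd(159, 2397) = 3 and 3 | (608 − 158), so the pair is consistent; merging gives n ≡ 101282 (mod 127041), where 127041 = lcm(159, 2397).
The solution is unique modulo lcm(159, 2397) = 127041.

101282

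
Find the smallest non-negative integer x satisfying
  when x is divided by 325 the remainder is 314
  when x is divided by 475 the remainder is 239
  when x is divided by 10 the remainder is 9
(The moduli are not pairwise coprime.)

Combine the congruences pairwise.
gcd(325, 475) = 25 and 25 | (239 − 314), so the pair is consistent; merging gives x ≡ 3564 (mod 6175), where 6175 = lcm(325, 475).
gcd(6175, 10) = 5 and 5 | (9 − 3564), so the pair is consistent; merging gives x ≡ 9739 (mod 12350), where 12350 = lcm(6175, 10).
The solution is unique modulo lcm(325, 475, 10) = 12350.

9739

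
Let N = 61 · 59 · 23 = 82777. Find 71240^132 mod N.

Mod 61: 71240 ≡ 53; by Fermat, exponent reduces to 132 mod 60 = 12; 53^12 ≡ 58 (mod 61).
Mod 59: 71240 ≡ 27; by Fermat, exponent reduces to 132 mod 58 = 16; 27^16 ≡ 53 (mod 59).
Mod 23: 71240 ≡ 9; since 22 | 132, by Fermat 9^132 ≡ 1 (mod 23).
Combine by CRT: x ≡ 58 (mod 61), x ≡ 53 (mod 59), x ≡ 1 (mod 23) ⇒ x ≡ 16101 (mod 82777).

16101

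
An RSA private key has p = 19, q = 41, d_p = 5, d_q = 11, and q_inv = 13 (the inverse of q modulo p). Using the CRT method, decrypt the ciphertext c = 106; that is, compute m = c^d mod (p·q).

m₁ = c^(d_p) mod p: c ≡ 11 (mod 19), and 11^5 mod 19 = 7.
m₂ = c^(d_q) mod q: c ≡ 24 (mod 41), and 24^11 mod 41 = 30.
h = q_inv·(m₁ − m₂) mod p = 13·(7 − 30) mod 19 = 5.
m = m₂ + h·q = 30 + 5·41 = 235.

235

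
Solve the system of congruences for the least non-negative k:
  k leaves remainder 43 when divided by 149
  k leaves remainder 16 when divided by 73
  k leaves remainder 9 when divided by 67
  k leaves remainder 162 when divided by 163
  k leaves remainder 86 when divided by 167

12789545120

The moduli are pairwise coprime; N = 149·73·67·163·167 = 19837548739.
N/149 = 133137911; 133137911 ≡ 4 (mod 149); 4·112 ≡ 1, so inverse 112.
N/73 = 271747243; 271747243 ≡ 71 (mod 73); 71·36 ≡ 1, so inverse 36.
N/67 = 296082817; 296082817 ≡ 35 (mod 67); 35·23 ≡ 1, so inverse 23.
N/163 = 121702753; 121702753 ≡ 107 (mod 163); 107·32 ≡ 1, so inverse 32.
N/167 = 118787717; 118787717 ≡ 116 (mod 167); 116·36 ≡ 1, so inverse 36.
k ≡ 43·133137911·112 + 16·271747243·36 + 9·296082817·23 + 162·121702753·32 + 86·118787717·36 = 1857681577847.
1857681577847 mod 19837548739 = 12789545120.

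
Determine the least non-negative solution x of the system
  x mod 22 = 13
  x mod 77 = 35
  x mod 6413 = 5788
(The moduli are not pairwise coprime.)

12201

gcd(22, 77) = 11 and 11 | (35 − 13), so the pair is consistent; merging gives x ≡ 35 (mod 154), where 154 = lcm(22, 77).
gcd(154, 6413) = 11 and 11 | (5788 − 35), so the pair is consistent; merging gives x ≡ 12201 (mod 89782), where 89782 = lcm(154, 6413).
The solution is unique modulo lcm(22, 77, 6413) = 89782.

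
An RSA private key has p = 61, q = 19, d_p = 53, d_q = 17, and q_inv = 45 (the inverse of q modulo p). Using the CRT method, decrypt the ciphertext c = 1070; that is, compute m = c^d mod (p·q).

m₁ = c^(d_p) mod p: c ≡ 33 (mod 61), and 33^53 mod 61 = 53.
m₂ = c^(d_q) mod q: c ≡ 6 (mod 19), and 6^17 mod 19 = 16.
h = q_inv·(m₁ − m₂) mod p = 45·(53 − 16) mod 61 = 18.
m = m₂ + h·q = 16 + 18·19 = 358.

358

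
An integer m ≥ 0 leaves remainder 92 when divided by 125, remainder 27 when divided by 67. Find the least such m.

4717

From m ≡ 92 (mod 125) write m = 92 + 125t. Substituting into m ≡ 27 (mod 67) gives 125t ≡ 2 (mod 67), and since 58⁻¹ ≡ 52 (mod 67), t ≡ 37. Hence m ≡ 92 + 125·37 = 4717 (mod 8375).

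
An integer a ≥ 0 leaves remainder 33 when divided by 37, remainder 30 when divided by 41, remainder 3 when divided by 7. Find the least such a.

The moduli are pairwise coprime; N = 37·41·7 = 10619.
N/37 = 287; 287 ≡ 28 (mod 37); 28·4 ≡ 1, so inverse 4.
N/41 = 259; 259 ≡ 13 (mod 41); 13·19 ≡ 1, so inverse 19.
N/7 = 1517; 1517 ≡ 5 (mod 7); 5·3 ≡ 1, so inverse 3.
a ≡ 33·287·4 + 30·259·19 + 3·1517·3 = 199167.
199167 mod 10619 = 8025.

8025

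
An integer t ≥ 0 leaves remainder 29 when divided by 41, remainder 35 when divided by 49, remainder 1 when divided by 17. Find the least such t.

7532

From t ≡ 29 (mod 41) write t = 29 + 41s. Substituting into t ≡ 35 (mod 49) gives 41s ≡ 6 (mod 49), and since 41⁻¹ ≡ 6 (mod 49), s ≡ 36. Hence t ≡ 29 + 41·36 = 1505 (mod 2009).
From t ≡ 1505 (mod 2009) write t = 1505 + 2009s. Substituting into t ≡ 1 (mod 17) gives 2009s ≡ 9 (mod 17), and since 3⁻¹ ≡ 6 (mod 17), s ≡ 3. Hence t ≡ 1505 + 2009·3 = 7532 (mod 34153).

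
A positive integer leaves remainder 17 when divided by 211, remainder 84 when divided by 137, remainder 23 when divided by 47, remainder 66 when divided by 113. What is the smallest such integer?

The moduli are pairwise coprime; N = 211·137·47·113 = 153525077.
N/211 = 727607; 727607 ≡ 79 (mod 211); 79·203 ≡ 1, so inverse 203.
N/137 = 1120621; 1120621 ≡ 98 (mod 137); 98·7 ≡ 1, so inverse 7.
N/47 = 3266491; 3266491 ≡ 38 (mod 47); 38·26 ≡ 1, so inverse 26.
N/113 = 1358629; 1358629 ≡ 30 (mod 113); 30·49 ≡ 1, so inverse 49.
t ≡ 17·727607·203 + 84·1120621·7 + 23·3266491·26 + 66·1358629·49 = 9517064709.
9517064709 mod 153525077 = 152035012.

152035012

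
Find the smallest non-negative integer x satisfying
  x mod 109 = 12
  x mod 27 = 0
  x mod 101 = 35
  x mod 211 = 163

29302155

The moduli are pairwise coprime; N = 109·27·101·211 = 62718273.
N/109 = 575397; 575397 ≡ 95 (mod 109); 95·70 ≡ 1, so inverse 70.
N/27 = 2322899; 2322899 ≡ 8 (mod 27); 8·17 ≡ 1, so inverse 17.
N/101 = 620973; 620973 ≡ 25 (mod 101); 25·97 ≡ 1, so inverse 97.
N/211 = 297243; 297243 ≡ 155 (mod 211); 155·162 ≡ 1, so inverse 162.
x ≡ 12·575397·70 + 0·2322899·17 + 35·620973·97 + 163·297243·162 = 10440535473.
10440535473 mod 62718273 = 29302155.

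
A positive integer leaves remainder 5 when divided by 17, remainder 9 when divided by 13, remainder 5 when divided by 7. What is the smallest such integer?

The moduli are pairwise coprime; N = 17·13·7 = 1547.
N/17 = 91; 91 ≡ 6 (mod 17); 6·3 ≡ 1, so inverse 3.
N/13 = 119; 119 ≡ 2 (mod 13); 2·7 ≡ 1, so inverse 7.
N/7 = 221; 221 ≡ 4 (mod 7); 4·2 ≡ 1, so inverse 2.
m ≡ 5·91·3 + 9·119·7 + 5·221·2 = 11072.
11072 mod 1547 = 243.

243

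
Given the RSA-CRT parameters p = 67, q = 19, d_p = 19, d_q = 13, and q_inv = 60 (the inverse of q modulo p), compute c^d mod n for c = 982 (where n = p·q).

m₁ = c^(d_p) mod p: c ≡ 44 (mod 67), and 44^19 mod 67 = 51.
m₂ = c^(d_q) mod q: c ≡ 13 (mod 19), and 13^13 mod 19 = 15.
h = q_inv·(m₁ − m₂) mod p = 60·(51 − 15) mod 67 = 16.
m = m₂ + h·q = 15 + 16·19 = 319.

319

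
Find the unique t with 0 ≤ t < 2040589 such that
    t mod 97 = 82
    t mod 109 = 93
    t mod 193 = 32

The moduli are pairwise coprime; N = 97·109·193 = 2040589.
N/97 = 21037; 21037 ≡ 85 (mod 97); 85·8 ≡ 1, so inverse 8.
N/109 = 18721; 18721 ≡ 82 (mod 109); 82·4 ≡ 1, so inverse 4.
N/193 = 10573; 10573 ≡ 151 (mod 193); 151·170 ≡ 1, so inverse 170.
t ≡ 82·21037·8 + 93·18721·4 + 32·10573·170 = 78281604.
78281604 mod 2040589 = 739222.

739222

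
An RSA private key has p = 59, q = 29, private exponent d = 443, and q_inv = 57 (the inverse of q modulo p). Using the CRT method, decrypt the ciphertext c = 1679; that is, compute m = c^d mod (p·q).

253

d_p = d mod (p−1) = 443 mod 58 = 37; d_q = d mod (q−1) = 23.
m₁ = c^(d_p) mod p: c ≡ 27 (mod 59), and 27^37 mod 59 = 17.
m₂ = c^(d_q) mod q: c ≡ 26 (mod 29), and 26^23 mod 29 = 21.
h = q_inv·(m₁ − m₂) mod p = 57·(17 − 21) mod 59 = 8.
m = m₂ + h·q = 21 + 8·29 = 253.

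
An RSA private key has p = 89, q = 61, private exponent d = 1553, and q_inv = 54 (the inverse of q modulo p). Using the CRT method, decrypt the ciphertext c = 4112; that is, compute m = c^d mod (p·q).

d_p = d mod (p−1) = 1553 mod 88 = 57; d_q = d mod (q−1) = 53.
m₁ = c^(d_p) mod p: c ≡ 18 (mod 89), and 18^57 mod 89 = 69.
m₂ = c^(d_q) mod q: c ≡ 25 (mod 61), and 25^53 mod 61 = 56.
h = q_inv·(m₁ − m₂) mod p = 54·(69 − 56) mod 89 = 79.
m = m₂ + h·q = 56 + 79·61 = 4875.

4875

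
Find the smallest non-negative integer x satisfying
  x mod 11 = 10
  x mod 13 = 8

21

From x ≡ 10 (mod 11) write x = 10 + 11t. Substituting into x ≡ 8 (mod 13) gives 11t ≡ 11 (mod 13), and since 11⁻¹ ≡ 6 (mod 13), t ≡ 1. Hence x ≡ 10 + 11·1 = 21 (mod 143).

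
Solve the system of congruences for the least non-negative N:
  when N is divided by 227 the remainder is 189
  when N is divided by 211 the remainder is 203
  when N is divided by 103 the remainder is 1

4616461

From N ≡ 189 (mod 227) write N = 189 + 227t. Substituting into N ≡ 203 (mod 211) gives 227t ≡ 14 (mod 211), and since 16⁻¹ ≡ 66 (mod 211), t ≡ 80. Hence N ≡ 189 + 227·80 = 18349 (mod 47897).
From N ≡ 18349 (mod 47897) write N = 18349 + 47897t. Substituting into N ≡ 1 (mod 103) gives 47897t ≡ 89 (mod 103), and since 2⁻¹ ≡ 52 (mod 103), t ≡ 96. Hence N ≡ 18349 + 47897·96 = 4616461 (mod 4933391).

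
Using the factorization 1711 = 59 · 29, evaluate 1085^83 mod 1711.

Mod 59: 1085 ≡ 23; by Fermat, exponent reduces to 83 mod 58 = 25; 23^25 ≡ 44 (mod 59).
Mod 29: 1085 ≡ 12; by Fermat, exponent reduces to 83 mod 28 = 27; 12^27 ≡ 17 (mod 29).
Combine by CRT: x ≡ 44 (mod 59), x ≡ 17 (mod 29) ⇒ x ≡ 162 (mod 1711).

162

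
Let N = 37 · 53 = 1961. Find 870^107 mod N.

Mod 37: 870 ≡ 19; by Fermat, exponent reduces to 107 mod 36 = 35; 19^35 ≡ 2 (mod 37).
Mod 53: 870 ≡ 22; by Fermat, exponent reduces to 107 mod 52 = 3; 22^3 ≡ 48 (mod 53).
Combine by CRT: x ≡ 2 (mod 37), x ≡ 48 (mod 53) ⇒ x ≡ 631 (mod 1961).

631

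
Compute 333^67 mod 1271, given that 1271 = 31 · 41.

184

Mod 31: 333 ≡ 23; by Fermat, exponent reduces to 67 mod 30 = 7; 23^7 ≡ 29 (mod 31).
Mod 41: 333 ≡ 5; by Fermat, exponent reduces to 67 mod 40 = 27; 5^27 ≡ 20 (mod 41).
Combine by CRT: x ≡ 29 (mod 31), x ≡ 20 (mod 41) ⇒ x ≡ 184 (mod 1271).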